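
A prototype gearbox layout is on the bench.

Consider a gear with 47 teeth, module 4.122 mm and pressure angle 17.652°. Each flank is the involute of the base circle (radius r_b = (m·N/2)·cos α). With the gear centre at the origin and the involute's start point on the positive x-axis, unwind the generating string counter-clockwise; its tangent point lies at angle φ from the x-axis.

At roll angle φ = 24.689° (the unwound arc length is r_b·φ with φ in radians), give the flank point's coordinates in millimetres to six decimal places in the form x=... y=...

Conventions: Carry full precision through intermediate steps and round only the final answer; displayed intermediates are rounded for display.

topology: single-mesh involute geometry — m = 4.122, N = 47
pitch radius r_p = m·N/2 = 4.122·47/2 = 96.867000
base radius r_b = r_p·cos α = 96.867000·cos 17.652° = 92.306100
roll angle φ = 24.689° = 0.43090434 rad
x = r_b·(cos φ + φ·sin φ) = 100.482017
y = r_b·(sin φ − φ·cos φ) = 2.416386

x=100.482017 y=2.416386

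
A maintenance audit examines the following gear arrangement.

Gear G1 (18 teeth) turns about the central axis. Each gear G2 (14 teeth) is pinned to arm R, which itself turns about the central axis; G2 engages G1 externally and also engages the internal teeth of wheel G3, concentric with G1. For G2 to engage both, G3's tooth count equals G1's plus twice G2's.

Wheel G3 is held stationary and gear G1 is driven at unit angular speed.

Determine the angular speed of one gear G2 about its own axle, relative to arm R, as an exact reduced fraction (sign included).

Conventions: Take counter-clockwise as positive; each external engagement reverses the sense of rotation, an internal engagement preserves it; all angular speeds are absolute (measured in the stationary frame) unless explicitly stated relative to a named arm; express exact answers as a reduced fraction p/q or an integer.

-207/224

topology: planetary set — G1 18T / G2 14T / G3 46T, arm = carrier (Willis)
ring teeth: 18 + 2·14 = 46
18(ω_sun−ω_arm) = −46(ω_ring−ω_arm),  ω_ring = 0, ω_sun = 1
18(1−ω_arm) = −46(0−ω_arm)  ⇒  64·ω_arm = 18  ⇒  ω_arm = 9/32
sun–planet mesh: 18·(1−9/32) = −14·(ω_p−ω_arm)  ⇒  ω_p−ω_arm = -207/224
exact speed ratio = -207/224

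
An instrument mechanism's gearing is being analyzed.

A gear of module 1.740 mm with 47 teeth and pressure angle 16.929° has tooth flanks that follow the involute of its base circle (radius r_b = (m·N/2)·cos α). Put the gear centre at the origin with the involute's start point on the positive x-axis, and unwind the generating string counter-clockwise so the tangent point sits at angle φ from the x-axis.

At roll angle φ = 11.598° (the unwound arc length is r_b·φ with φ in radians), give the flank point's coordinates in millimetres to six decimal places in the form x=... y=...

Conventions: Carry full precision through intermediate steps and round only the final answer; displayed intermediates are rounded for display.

class = single-mesh tooth geometry [base-circle involute, m = 1.740, 47T]
pitch radius r_p = m·N/2 = 1.740·47/2 = 40.890000
base radius r_b = r_p·cos α = 40.890000·cos 16.929° = 39.118086
roll angle φ = 11.598° = 0.20242329 rad
x = r_b·(cos φ + φ·sin φ) = 39.911330
y = r_b·(sin φ − φ·cos φ) = 0.107710

x=39.911330 y=0.107710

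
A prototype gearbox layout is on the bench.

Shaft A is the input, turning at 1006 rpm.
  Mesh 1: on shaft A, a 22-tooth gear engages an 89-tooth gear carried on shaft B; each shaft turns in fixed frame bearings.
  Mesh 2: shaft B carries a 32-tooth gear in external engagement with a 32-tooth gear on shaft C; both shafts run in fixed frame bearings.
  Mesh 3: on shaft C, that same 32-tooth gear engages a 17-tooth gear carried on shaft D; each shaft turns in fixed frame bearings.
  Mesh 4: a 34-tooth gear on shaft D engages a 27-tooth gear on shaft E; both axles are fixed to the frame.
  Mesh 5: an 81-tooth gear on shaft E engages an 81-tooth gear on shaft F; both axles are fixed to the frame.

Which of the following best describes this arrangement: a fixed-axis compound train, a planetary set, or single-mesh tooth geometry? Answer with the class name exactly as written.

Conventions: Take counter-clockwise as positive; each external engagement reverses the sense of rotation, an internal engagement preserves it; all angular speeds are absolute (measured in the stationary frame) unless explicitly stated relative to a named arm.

fixed-axis compound train

recognized (6 fixed axles, 5 meshes): fixed-axis compound train
classification: fixed-axis compound train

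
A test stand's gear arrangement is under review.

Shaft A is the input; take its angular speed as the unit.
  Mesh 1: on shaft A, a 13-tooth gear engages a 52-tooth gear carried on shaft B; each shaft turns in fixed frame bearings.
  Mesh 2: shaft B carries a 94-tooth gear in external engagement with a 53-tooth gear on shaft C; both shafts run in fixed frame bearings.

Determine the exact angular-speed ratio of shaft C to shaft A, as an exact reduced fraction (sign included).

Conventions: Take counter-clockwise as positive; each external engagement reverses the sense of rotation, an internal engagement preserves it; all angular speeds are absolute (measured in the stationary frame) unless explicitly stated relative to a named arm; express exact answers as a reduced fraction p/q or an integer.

class = fixed-axis compound train [2 meshes; 2 ratios multiply, 2 sense flips]
mesh 1 [13T→52T]: running ratio 1/4, sense −
mesh 2 [94T→53T]: running ratio 47/106, sense +
ω_out/ω_in = 47/106

47/106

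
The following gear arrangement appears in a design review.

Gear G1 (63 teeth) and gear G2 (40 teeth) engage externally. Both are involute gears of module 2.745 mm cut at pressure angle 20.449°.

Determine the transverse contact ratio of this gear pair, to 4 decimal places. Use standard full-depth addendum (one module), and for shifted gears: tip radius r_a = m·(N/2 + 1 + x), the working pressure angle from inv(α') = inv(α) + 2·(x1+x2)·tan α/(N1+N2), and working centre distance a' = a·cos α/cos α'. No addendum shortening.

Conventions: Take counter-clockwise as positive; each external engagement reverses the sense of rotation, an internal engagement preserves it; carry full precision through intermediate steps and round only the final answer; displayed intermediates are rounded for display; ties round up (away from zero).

topology: single-mesh involute geometry — m = 2.745, 63T/40T pair
base radii: r_b1 = 81.018625, r_b2 = 51.440397
tip radii: r_a1 = 89.212500, r_a2 = 57.645000
no profile shift: α' = α, a' = a
action lengths: √(r_a1²−r_b1²) = 37.347726, √(r_a2²−r_b2²) = 26.015988
base pitch p_b = π·m·cos α = 8.080239
CR = (37.347726 + 26.015988 − 141.367500·sin 20.44900°)/8.080239 = 1.729362
contact ratio ≈ 1.7294

1.7294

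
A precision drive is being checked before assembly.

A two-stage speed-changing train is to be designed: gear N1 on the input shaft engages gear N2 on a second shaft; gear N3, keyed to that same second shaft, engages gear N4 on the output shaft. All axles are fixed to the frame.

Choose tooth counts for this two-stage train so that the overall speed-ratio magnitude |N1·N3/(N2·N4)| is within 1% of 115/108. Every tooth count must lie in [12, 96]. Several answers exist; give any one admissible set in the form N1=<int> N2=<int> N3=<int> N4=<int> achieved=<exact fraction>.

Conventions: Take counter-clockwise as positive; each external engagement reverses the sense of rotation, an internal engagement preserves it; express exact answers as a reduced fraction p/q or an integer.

N1=15 N2=12 N3=23 N4=27 achieved=115/108

topology: fixed-axis compound train — 2 stages, target 115/108
target = 115/108 in lowest terms: an exact hit needs N1·N3 = k·115 and N2·N4 = k·108 for one integer k, every count in [12, 96]; additionally prefer no 1:1 stage (N1 ≠ N2, N3 ≠ N4)
k = 1…2: no 1:1-free in-range split of k·115 and k·108 into factor pairs; take k = 3
k = 3: N1·N3 = 345 = 15·23, N2·N4 = 324 = 12·27
achieved = 15·23/(12·27) = 115/108; |achieved − target| = 0 ≤ 23/2160 ✓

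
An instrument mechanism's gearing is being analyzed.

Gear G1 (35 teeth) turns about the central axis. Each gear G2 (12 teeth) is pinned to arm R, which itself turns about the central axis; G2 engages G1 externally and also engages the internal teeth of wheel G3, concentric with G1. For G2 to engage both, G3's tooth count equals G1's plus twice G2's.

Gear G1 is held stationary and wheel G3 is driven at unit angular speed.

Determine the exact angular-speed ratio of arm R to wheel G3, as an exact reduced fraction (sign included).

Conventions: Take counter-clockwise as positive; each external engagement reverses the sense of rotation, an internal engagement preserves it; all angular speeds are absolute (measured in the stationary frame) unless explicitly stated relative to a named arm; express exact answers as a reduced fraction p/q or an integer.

class = planetary set [G3 = 35+2·12 = 59; Willis about the carrier]
ring teeth: 35 + 2·12 = 59
35(ω_sun−ω_arm) = −59(ω_ring−ω_arm),  ω_sun = 0, ω_ring = 1
35(0−ω_arm) = −59(1−ω_arm)  ⇒  94·ω_arm = 59  ⇒  ω_arm = 59/94
ω_out/ω_in = 59/94

59/94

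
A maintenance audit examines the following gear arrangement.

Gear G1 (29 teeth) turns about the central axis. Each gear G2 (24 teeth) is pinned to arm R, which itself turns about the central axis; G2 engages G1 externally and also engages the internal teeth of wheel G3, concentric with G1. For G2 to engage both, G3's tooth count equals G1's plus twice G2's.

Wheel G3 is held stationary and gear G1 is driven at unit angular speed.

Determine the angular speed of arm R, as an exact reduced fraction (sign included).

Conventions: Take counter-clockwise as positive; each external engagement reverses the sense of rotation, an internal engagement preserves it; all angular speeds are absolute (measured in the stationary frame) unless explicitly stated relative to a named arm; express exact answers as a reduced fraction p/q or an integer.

planetary set (29T centre, 24T on arm, 77T internal) — Willis relation
ring teeth: 29 + 2·24 = 77
29(ω_sun−ω_arm) = −77(ω_ring−ω_arm),  ω_ring = 0, ω_sun = 1
29(1−ω_arm) = −77(0−ω_arm)  ⇒  106·ω_arm = 29  ⇒  ω_arm = 29/106
exact speed ratio = 29/106

29/106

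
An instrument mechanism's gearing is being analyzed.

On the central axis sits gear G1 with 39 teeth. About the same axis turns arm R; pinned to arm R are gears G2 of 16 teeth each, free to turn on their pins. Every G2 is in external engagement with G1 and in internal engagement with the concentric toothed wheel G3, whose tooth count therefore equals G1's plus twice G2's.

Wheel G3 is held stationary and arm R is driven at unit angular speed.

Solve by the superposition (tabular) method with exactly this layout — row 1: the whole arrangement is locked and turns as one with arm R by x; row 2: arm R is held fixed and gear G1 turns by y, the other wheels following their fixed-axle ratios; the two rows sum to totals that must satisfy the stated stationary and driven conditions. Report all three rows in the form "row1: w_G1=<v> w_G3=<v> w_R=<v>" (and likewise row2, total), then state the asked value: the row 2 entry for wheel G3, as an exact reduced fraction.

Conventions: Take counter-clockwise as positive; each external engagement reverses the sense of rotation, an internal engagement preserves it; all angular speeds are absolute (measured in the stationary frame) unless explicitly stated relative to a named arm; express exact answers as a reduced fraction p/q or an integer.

class = planetary set [G3 = 39+2·16 = 71; Willis about the carrier]
superposition row 1 [locked train]: every member turns x
row 2 — arm fixed, fixed-axis ratios: sun y, ring −(39/71)·y, arm 0
boundary: total ω_ring = x − (39/71)·y = 0 and total ω_arm = x = 1  ⇒  y = 71/39, x = 1
row 2 ring = −(39/71)·71/39 = -1
totals (row 1 + row 2): sun 1 + 71/39 = 110/39, ring 1 + (-1) = 0, arm 1 + 0 = 1
asked cell (row2, ring) = -1

row1: w_G1=1 w_G3=1 w_R=1
row2: w_G1=71/39 w_G3=-1 w_R=0
total: w_G1=110/39 w_G3=0 w_R=1
asked value: -1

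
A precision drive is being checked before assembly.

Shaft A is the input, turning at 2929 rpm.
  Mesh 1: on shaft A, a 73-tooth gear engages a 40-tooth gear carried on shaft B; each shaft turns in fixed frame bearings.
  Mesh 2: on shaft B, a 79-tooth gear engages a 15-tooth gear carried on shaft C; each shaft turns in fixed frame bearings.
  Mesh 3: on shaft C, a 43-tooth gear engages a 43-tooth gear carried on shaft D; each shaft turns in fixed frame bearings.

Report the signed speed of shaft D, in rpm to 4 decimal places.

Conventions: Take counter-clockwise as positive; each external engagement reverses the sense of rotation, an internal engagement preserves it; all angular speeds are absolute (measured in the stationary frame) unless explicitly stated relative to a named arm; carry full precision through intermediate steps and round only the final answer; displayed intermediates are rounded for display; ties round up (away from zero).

topology: fixed-axis compound train — 3 meshes, A→D
mesh 1 [73T→40T]: ω = 2929.0000×73/40 = 5345.4250 rpm, sense flips to −
mesh 2 [79T→15T]: ω = 5345.4250×79/15 = 28152.5717 rpm, sense flips to +
mesh 3 [43T→43T]: ω = 28152.5717×43/43 = 28152.5717 rpm, sense flips to −
signed output speed = -28152.5717 rpm

-28152.5717 rpm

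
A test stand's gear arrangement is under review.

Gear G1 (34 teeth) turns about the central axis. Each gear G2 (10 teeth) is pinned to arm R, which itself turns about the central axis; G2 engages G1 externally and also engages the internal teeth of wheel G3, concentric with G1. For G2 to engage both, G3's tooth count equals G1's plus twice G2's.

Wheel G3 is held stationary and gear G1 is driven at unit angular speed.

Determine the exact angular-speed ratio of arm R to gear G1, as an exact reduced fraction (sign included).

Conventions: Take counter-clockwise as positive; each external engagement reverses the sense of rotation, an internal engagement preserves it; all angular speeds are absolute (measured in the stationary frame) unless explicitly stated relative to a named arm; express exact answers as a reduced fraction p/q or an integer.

17/44

recognized (axles ride arm R): planetary set, 34/10/54 teeth
ring teeth: 34 + 2·10 = 54
34(ω_sun−ω_arm) = −54(ω_ring−ω_arm),  ω_ring = 0, ω_sun = 1
34(1−ω_arm) = −54(0−ω_arm)  ⇒  88·ω_arm = 34  ⇒  ω_arm = 17/44
ω_out/ω_in = 17/44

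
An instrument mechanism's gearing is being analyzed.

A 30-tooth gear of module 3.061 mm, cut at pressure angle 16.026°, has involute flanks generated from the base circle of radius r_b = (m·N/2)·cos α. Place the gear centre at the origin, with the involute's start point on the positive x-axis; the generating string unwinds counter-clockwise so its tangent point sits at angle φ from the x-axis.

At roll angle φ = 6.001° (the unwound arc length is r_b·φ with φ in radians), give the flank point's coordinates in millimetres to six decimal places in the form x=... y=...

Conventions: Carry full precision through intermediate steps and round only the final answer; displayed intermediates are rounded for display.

topology: single-mesh involute geometry — m = 3.061, N = 30
pitch radius r_p = m·N/2 = 3.061·30/2 = 45.915000
base radius r_b = r_p·cos α = 45.915000·cos 16.026° = 44.130583
roll angle φ = 6.001° = 0.10473721 rad
x = r_b·(cos φ + φ·sin φ) = 44.371973
y = r_b·(sin φ − φ·cos φ) = 0.016883

x=44.371973 y=0.016883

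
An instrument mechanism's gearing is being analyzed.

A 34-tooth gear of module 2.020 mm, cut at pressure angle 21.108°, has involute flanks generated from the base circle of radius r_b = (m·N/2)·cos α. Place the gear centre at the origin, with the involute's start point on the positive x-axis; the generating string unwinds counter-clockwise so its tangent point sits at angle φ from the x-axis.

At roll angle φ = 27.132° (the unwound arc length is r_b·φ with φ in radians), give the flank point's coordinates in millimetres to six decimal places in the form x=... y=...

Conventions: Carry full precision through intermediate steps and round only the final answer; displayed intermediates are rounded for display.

recognized (one wheel, involute flank): single-mesh tooth geometry, m = 2.020, N = 34
pitch radius r_p = m·N/2 = 2.020·34/2 = 34.340000
base radius r_b = r_p·cos α = 34.340000·cos 21.108° = 32.035898
roll angle φ = 27.132° = 0.47354273 rad
x = r_b·(cos φ + φ·sin φ) = 35.428936
y = r_b·(sin φ − φ·cos φ) = 1.108723

x=35.428936 y=1.108723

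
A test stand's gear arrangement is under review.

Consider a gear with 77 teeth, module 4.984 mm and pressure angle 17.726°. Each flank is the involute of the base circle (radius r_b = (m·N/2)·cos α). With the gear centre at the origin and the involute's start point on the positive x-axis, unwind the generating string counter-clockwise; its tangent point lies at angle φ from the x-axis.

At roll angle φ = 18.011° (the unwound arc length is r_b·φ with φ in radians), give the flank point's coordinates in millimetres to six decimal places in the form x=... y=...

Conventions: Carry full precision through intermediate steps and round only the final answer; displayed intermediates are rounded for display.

x=191.582695 y=1.873877

class = single-mesh tooth geometry [base-circle involute, m = 4.984, 77T]
pitch radius r_p = m·N/2 = 4.984·77/2 = 191.884000
base radius r_b = r_p·cos α = 191.884000·cos 17.726° = 182.774003
roll angle φ = 18.011° = 0.31435125 rad
x = r_b·(cos φ + φ·sin φ) = 191.582695
y = r_b·(sin φ − φ·cos φ) = 1.873877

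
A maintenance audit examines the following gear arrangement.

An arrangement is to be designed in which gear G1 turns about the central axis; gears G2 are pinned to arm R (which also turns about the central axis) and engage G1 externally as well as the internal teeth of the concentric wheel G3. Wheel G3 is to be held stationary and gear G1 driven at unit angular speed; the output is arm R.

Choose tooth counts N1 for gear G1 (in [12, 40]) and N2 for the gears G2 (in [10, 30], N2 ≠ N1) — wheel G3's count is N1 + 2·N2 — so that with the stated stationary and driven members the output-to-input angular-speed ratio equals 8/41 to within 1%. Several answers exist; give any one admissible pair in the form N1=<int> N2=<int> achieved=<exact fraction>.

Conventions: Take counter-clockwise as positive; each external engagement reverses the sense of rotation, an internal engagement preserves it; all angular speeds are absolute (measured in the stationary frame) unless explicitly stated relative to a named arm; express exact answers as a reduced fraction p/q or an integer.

class = planetary set [ratio 8/41 wanted; Willis about the carrier]
Willis with ω_ring = 0: ω_arm/ω_sun = N1/(N1+N3); set equal to 8/41  ⇒  N3/N1 = 1/(8/41) − 1 = 33/8
N3 = N1 + 2·N2  ⇒  N2/N1 = (N3/N1 − 1)/2 = (33/8 − 1)/2 = 25/16
smallest multiple with N1 ≥ 12 and N2 ≥ 10: k = 1  ⇒  N1 = 1·16 = 16, N2 = 1·25 = 25 (N1 ≤ 40, N2 ≤ 30, N2 ≠ N1 ✓), N3 = 16 + 2·25 = 66
check: N1/(N1+N3) with N1 = 16, N3 = 66 gives 8/41; |achieved − target| = 0 ≤ 2/1025 ✓

N1=16 N2=25 achieved=8/41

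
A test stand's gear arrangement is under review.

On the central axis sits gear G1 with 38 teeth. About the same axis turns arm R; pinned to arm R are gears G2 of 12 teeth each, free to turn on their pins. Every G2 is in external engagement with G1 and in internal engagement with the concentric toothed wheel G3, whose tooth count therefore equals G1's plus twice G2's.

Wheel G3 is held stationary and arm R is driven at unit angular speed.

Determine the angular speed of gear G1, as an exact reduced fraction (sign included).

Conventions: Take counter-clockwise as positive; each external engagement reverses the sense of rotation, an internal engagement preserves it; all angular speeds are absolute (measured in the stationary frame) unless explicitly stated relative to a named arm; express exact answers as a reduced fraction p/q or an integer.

50/19

class = planetary set [G3 = 38+2·12 = 62; Willis about the carrier]
ring teeth: 38 + 2·12 = 62
38(ω_sun−ω_arm) = −62(ω_ring−ω_arm),  ω_ring = 0, ω_arm = 1
ω_sun = 1 − (62/38)(0−1) = 50/19
exact speed ratio = 50/19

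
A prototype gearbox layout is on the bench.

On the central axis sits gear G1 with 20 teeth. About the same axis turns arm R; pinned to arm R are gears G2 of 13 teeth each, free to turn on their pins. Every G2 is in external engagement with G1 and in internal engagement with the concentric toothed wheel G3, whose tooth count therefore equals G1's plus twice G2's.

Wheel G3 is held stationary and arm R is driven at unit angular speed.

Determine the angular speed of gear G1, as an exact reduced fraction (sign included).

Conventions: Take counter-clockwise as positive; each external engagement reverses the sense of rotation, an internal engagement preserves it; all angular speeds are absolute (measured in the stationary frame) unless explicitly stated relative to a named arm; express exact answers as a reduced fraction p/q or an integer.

class = planetary set [G3 = 20+2·13 = 46; Willis about the carrier]
ring teeth: 20 + 2·13 = 46
20(ω_sun−ω_arm) = −46(ω_ring−ω_arm),  ω_ring = 0, ω_arm = 1
ω_sun = 1 − (46/20)(0−1) = 33/10
exact speed ratio = 33/10

33/10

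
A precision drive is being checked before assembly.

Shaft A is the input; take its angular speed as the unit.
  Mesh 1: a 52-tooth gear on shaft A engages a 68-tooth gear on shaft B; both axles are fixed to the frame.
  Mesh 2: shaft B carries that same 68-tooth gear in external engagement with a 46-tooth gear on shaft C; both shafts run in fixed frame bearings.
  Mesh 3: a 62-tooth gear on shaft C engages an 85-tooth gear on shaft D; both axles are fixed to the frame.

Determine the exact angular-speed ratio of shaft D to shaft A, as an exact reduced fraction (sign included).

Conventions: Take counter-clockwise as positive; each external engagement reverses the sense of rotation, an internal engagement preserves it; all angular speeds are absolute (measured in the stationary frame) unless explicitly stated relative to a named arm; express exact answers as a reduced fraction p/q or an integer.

class = fixed-axis compound train [3 meshes; 3 ratios multiply, 3 sense flips]
mesh 1 [52T→68T]: running ratio 13/17, sense −
mesh 2 [68T→46T]: running ratio 26/23, sense +
mesh 3 [62T→85T]: running ratio 1612/1955, sense −
ω_out/ω_in = -1612/1955

-1612/1955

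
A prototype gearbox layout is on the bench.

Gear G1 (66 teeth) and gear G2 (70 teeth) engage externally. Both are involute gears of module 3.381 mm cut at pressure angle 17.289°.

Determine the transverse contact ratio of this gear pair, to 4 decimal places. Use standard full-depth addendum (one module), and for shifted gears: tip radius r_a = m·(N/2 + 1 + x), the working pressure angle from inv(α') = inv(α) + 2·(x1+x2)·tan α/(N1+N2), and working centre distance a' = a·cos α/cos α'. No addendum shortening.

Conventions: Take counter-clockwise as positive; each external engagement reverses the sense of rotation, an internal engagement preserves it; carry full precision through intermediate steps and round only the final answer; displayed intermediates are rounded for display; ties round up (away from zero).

1.9841

class = single-mesh tooth geometry [involute pair 66T × 70T, m = 3.381]
base radii: r_b1 = 106.531895, r_b2 = 112.988373
tip radii: r_a1 = 114.954000, r_a2 = 121.716000
no profile shift: α' = α, a' = a
action lengths: √(r_a1²−r_b1²) = 43.190017, √(r_a2²−r_b2²) = 45.259388
base pitch p_b = π·m·cos α = 10.141813
CR = (43.190017 + 45.259388 − 229.908000·sin 17.28900°)/10.141813 = 1.984131
contact ratio ≈ 1.9841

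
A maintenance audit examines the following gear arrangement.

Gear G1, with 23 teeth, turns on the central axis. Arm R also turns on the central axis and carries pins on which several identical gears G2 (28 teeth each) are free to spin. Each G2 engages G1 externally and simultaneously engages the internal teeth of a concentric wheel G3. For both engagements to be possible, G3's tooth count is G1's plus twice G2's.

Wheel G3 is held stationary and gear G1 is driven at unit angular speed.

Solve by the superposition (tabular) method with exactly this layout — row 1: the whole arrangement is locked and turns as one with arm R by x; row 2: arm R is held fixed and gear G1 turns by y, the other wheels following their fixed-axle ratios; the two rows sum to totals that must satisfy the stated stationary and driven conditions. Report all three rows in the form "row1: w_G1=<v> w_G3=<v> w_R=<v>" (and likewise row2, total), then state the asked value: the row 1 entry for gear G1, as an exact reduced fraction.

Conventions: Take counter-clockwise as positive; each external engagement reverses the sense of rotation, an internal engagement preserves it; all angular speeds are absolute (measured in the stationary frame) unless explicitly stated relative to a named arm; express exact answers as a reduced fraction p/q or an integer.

class = planetary set [G3 = 23+2·28 = 79; Willis about the carrier]
row 1 — lock + rotate with arm: ω_sun = ω_ring = ω_arm = x
row 2 (arm held, sun turns y): ω_ring = −(23/79)·y, ω_arm = 0
boundary: total ω_ring = x − (23/79)·y = 0 and total ω_sun = x + y = 1  ⇒  y = 79/102, x = 23/102
row 2 ring = −(23/79)·79/102 = -23/102
totals (row 1 + row 2): sun 23/102 + 79/102 = 1, ring 23/102 + (-23/102) = 0, arm 23/102 + 0 = 23/102
asked cell (row1, sun) = 23/102

row1: w_G1=23/102 w_G3=23/102 w_R=23/102
row2: w_G1=79/102 w_G3=-23/102 w_R=0
total: w_G1=1 w_G3=0 w_R=23/102
asked value: 23/102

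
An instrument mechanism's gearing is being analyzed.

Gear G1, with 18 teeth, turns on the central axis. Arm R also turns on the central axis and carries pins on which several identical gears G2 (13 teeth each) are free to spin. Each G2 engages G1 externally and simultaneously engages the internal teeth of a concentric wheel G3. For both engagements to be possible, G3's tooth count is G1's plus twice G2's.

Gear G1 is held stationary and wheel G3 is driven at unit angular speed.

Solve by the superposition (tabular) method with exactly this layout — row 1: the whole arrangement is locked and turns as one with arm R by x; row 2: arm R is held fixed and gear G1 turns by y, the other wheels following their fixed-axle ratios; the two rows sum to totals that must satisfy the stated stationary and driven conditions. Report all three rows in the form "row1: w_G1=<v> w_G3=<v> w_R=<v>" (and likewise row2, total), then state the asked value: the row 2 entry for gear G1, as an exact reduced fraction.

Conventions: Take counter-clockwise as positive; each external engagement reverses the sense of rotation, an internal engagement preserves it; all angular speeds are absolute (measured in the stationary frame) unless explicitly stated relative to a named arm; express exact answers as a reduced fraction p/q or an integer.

row1: w_G1=22/31 w_G3=22/31 w_R=22/31
row2: w_G1=-22/31 w_G3=9/31 w_R=0
total: w_G1=0 w_G3=1 w_R=22/31
asked value: -22/31

topology: planetary set — G1 18T / G2 13T / G3 44T, arm = carrier (Willis)
row 1 — lock + rotate with arm: ω_sun = ω_ring = ω_arm = x
row 2 — arm fixed, fixed-axis ratios: sun y, ring −(18/44)·y, arm 0
boundary: total ω_sun = x + y = 0 and total ω_ring = x − (18/44)·y = 1  ⇒  y = -22/31, x = 22/31
row 2 ring = −(18/44)·(-22/31) = 9/31
totals (row 1 + row 2): sun 22/31 + (-22/31) = 0, ring 22/31 + 9/31 = 1, arm 22/31 + 0 = 22/31
asked cell (row2, sun) = -22/31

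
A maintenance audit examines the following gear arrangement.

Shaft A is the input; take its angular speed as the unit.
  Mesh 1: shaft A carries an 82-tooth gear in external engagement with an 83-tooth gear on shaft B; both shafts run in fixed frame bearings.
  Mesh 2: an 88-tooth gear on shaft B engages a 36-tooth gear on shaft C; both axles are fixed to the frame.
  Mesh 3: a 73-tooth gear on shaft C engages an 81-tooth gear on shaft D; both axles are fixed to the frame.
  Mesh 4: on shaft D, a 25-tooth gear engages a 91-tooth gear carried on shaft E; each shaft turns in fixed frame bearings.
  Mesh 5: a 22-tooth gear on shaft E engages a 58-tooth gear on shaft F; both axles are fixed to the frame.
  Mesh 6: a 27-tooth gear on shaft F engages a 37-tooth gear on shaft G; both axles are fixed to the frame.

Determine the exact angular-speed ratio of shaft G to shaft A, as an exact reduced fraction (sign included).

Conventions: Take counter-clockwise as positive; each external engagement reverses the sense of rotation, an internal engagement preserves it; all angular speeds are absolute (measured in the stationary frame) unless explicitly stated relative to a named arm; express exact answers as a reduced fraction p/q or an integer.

36215300/218817963

class = fixed-axis compound train [6 meshes; 6 ratios multiply, 6 sense flips]
mesh 1 [82T→83T]: running ratio 82/83, sense −
mesh 2 [88T→36T]: running ratio 1804/747, sense +
mesh 3 [73T→81T]: running ratio 131692/60507, sense −
mesh 4 [25T→91T]: running ratio 3292300/5506137, sense +
mesh 5 [22T→58T]: running ratio 36215300/159677973, sense −
mesh 6 [27T→37T]: running ratio 36215300/218817963, sense +
ω_out/ω_in = 36215300/218817963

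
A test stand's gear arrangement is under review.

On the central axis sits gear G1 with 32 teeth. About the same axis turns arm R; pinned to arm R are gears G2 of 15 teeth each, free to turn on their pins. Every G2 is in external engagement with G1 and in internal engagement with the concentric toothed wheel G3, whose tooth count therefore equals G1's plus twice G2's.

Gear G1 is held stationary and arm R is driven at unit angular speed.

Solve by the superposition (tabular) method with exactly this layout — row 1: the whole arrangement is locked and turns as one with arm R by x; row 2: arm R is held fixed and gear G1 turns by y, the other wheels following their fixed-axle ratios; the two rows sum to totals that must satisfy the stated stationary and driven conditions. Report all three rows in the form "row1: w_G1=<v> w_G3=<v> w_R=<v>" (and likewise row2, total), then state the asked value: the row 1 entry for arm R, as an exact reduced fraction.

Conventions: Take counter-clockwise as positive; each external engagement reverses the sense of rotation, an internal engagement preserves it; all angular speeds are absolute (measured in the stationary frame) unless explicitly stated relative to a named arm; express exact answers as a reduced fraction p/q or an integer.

row1: w_G1=1 w_G3=1 w_R=1
row2: w_G1=-1 w_G3=16/31 w_R=0
total: w_G1=0 w_G3=47/31 w_R=1
asked value: 1

planetary set (32T centre, 15T on arm, 62T internal) — Willis relation
superposition row 1 [locked train]: every member turns x
row 2 — arm fixed, fixed-axis ratios: sun y, ring −(32/62)·y, arm 0
boundary: total ω_sun = x + y = 0 and total ω_arm = x = 1  ⇒  y = -1, x = 1
row 2 ring = −(32/62)·(-1) = 16/31
totals (row 1 + row 2): sun 1 + (-1) = 0, ring 1 + 16/31 = 47/31, arm 1 + 0 = 1
asked cell (row1, arm) = 1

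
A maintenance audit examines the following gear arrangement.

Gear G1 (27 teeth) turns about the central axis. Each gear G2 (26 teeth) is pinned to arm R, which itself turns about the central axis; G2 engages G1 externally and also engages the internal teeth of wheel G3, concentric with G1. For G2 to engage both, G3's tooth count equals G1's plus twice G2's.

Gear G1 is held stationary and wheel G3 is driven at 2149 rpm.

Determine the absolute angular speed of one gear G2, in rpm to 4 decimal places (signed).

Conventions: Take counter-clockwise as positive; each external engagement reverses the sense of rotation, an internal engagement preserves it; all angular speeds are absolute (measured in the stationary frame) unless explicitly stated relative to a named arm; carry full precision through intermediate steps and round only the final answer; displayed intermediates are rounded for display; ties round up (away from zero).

topology: planetary set — G1 27T / G2 26T / G3 79T, arm = carrier (Willis)
normalise by the input: solve with ω_ring = 1, then scale by 2149 rpm
ring teeth: 27 + 2·26 = 79
27(ω_sun−ω_arm) = −79(ω_ring−ω_arm),  ω_sun = 0, ω_ring = 1
27(0−ω_arm) = −79(1−ω_arm)  ⇒  106·ω_arm = 79  ⇒  ω_arm = 79/106
sun–planet mesh: 27·(0−79/106) = −26·(ω_p−ω_arm)  ⇒  ω_p−ω_arm = 2133/2756
ω_p = 79/106 + 2133/2756 = 79/52
scale: ω_p = 79/52 × 2149 rpm = +3264.8269 rpm

+3264.8269 rpm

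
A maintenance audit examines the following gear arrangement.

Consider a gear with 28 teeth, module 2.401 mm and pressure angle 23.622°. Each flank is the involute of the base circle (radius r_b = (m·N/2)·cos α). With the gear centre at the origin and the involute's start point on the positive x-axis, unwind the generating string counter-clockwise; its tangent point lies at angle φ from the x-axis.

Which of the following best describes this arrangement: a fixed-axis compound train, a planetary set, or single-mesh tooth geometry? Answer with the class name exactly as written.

class = single-mesh tooth geometry [base-circle involute, m = 2.401, 28T]
classification: single-mesh tooth geometry

single-mesh tooth geometry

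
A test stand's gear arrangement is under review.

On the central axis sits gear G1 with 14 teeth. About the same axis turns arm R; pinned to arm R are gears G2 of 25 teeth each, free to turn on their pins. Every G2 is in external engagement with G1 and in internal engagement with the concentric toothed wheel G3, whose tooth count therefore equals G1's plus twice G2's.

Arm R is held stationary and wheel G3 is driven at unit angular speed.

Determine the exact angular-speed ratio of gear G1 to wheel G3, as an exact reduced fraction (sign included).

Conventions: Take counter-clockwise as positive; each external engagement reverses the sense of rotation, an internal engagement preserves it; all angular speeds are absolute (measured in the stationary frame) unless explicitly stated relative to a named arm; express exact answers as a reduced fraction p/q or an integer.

-32/7

class = planetary set [G3 = 14+2·25 = 64; Willis about the carrier]
ring teeth: 14 + 2·25 = 64
14(ω_sun−ω_arm) = −64(ω_ring−ω_arm),  ω_arm = 0, ω_ring = 1
ω_sun = 0 − (64/14)(1−0) = -32/7
ω_out/ω_in = -32/7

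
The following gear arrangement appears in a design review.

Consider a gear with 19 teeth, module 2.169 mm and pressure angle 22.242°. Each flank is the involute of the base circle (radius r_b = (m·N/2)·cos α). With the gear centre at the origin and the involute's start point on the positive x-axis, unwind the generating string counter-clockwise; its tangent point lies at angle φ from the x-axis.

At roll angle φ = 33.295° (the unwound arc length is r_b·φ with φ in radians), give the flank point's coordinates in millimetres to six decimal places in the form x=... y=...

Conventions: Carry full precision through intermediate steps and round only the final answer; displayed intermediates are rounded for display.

single-mesh involute tooth geometry (19T wheel at module 2.169)
pitch radius r_p = m·N/2 = 2.169·19/2 = 20.605500
base radius r_b = r_p·cos α = 20.605500·cos 22.242° = 19.072314
roll angle φ = 33.295° = 0.58110737 rad
x = r_b·(cos φ + φ·sin φ) = 22.025740
y = r_b·(sin φ − φ·cos φ) = 1.205908

x=22.025740 y=1.205908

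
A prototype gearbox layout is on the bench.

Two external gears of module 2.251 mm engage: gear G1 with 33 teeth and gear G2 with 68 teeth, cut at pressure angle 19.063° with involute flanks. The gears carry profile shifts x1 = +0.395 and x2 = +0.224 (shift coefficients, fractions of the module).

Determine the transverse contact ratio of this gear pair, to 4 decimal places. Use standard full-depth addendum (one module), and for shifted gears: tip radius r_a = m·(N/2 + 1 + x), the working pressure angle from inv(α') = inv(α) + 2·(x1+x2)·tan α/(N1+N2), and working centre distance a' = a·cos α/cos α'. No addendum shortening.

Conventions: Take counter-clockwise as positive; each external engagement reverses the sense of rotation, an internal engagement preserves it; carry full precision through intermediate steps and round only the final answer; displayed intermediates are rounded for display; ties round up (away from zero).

recognized (one external pair, fixed centres): single-mesh tooth geometry, m = 2.251, N1 = 33, N2 = 68
base radii: r_b1 = 35.104661, r_b2 = 72.336877
tip radii: r_a1 = 40.281645, r_a2 = 79.289224
inv(α') = inv(19.063°) + 2·(+0.395+0.224)·tan α/(33+68) = 0.01708154  ⇒  α' = 20.89705°
a' = a·cos α / cos α' = 113.6755·cos 19.063°/cos 20.89705° = 115.006325
action lengths: √(r_a1²−r_b1²) = 19.755346, √(r_a2²−r_b2²) = 32.467788
base pitch p_b = π·m·cos α = 6.683912
CR = (19.755346 + 32.467788 − 115.006325·sin 20.89705°)/6.683912 = 1.675897
contact ratio ≈ 1.6759

1.6759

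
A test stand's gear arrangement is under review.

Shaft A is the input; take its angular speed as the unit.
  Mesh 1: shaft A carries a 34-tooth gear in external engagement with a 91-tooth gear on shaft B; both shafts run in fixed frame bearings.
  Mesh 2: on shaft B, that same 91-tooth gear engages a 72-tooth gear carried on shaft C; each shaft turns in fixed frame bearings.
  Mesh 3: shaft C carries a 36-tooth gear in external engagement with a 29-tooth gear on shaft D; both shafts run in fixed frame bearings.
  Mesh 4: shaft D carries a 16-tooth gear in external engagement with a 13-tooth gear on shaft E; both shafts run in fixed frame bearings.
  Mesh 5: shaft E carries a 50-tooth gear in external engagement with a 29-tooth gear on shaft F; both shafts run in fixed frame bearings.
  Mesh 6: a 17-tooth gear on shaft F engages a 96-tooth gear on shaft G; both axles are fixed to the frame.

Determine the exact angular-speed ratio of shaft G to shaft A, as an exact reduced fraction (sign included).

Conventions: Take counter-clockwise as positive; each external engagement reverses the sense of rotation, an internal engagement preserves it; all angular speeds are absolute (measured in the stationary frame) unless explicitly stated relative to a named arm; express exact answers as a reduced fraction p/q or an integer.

class = fixed-axis compound train [6 meshes; 6 ratios multiply, 6 sense flips]
mesh 1 [34T→91T]: running ratio 34/91, sense −
mesh 2 [91T→72T]: running ratio 17/36, sense +
mesh 3 [36T→29T]: running ratio 17/29, sense −
mesh 4 [16T→13T]: running ratio 272/377, sense +
mesh 5 [50T→29T]: running ratio 13600/10933, sense −
mesh 6 [17T→96T]: running ratio 7225/32799, sense +
ω_out/ω_in = 7225/32799

7225/32799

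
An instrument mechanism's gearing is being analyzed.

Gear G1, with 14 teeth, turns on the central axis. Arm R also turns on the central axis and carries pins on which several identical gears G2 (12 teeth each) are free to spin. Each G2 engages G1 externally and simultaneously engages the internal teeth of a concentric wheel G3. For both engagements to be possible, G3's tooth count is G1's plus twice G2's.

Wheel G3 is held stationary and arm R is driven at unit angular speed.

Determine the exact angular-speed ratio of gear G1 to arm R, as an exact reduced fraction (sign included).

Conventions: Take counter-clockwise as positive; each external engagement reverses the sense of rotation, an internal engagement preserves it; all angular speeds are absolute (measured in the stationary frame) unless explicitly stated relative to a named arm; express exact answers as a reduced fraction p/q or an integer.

26/7

topology: planetary set — G1 14T / G2 12T / G3 38T, arm = carrier (Willis)
ring teeth: 14 + 2·12 = 38
14(ω_sun−ω_arm) = −38(ω_ring−ω_arm),  ω_ring = 0, ω_arm = 1
ω_sun = 1 − (38/14)(0−1) = 26/7
ω_out/ω_in = 26/7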